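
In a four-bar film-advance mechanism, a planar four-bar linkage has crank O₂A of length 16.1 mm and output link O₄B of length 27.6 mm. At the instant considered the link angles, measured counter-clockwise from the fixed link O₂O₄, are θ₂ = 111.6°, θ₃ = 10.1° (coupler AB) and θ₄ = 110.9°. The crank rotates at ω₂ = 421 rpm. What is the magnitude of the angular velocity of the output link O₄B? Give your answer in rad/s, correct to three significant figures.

25.7

ω₂ = 44.09 rad/s (from 421 rpm).
Differentiating the loop-closure r₂e^{iθ₂}+r₃e^{iθ₃}=r₁+r₄e^{iθ₄} gives r₂ω₂e^{iθ₂}+r₃ω₃e^{iθ₃}=r₄ω₄e^{iθ₄}.
Eliminating the other unknown: ω₄ = r₂ω₂ sin(θ₂−θ₃) / [r₄ sin(θ₄−θ₃)].
Numerator sine = +0.97992; denominator sine = +0.98229.
Result = 0.0161·44.09·(+0.97992) / (0.0276·(+0.98229)) = +25.656 rad/s; magnitude 25.656 rad/s.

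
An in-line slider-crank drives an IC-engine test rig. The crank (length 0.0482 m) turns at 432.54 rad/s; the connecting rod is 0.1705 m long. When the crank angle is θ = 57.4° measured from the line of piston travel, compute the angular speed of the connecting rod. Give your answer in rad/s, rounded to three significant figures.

ω = 432.5 rad/s
The rod makes angle φ with the slider axis where L sinφ = r sinθ; differentiating, L cosφ·φ̇ = r ω cosθ.
L cosφ = √(L² − r² sin²θ) = 0.16559 m.
|ω_rod| = r ω |cosθ| / √(L² − r² sin²θ) = 0.0482·432.5·0.53877/0.16559 = 67.832 rad/s.

67.8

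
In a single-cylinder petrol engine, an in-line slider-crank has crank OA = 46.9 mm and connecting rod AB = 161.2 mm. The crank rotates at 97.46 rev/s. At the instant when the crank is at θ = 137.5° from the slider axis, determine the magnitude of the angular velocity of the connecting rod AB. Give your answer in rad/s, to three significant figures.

ω = 612.4 rad/s (converted from 97.46 rev/s).
The rod makes angle φ with the slider axis where L sinφ = r sinθ; differentiating, L cosφ·φ̇ = r ω cosθ.
L cosφ = √(L² − r² sin²θ) = 0.15806 m.
|ω_rod| = r ω |cosθ| / √(L² − r² sin²θ) = 0.0469·612.4·0.73728/0.15806 = 133.97 rad/s.

134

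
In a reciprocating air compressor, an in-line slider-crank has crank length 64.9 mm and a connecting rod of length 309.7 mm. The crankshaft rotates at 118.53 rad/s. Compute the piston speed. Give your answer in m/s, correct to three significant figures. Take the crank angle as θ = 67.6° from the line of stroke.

ω = 118.5 rad/s
For an in-line slider-crank, x = r cosθ + √(L² − r² sin²θ), so v = −rω sinθ·[1 + r cosθ/√(L² − r² sin²θ)].
With r = 0.0649 m, L = 0.3097 m, θ = 67.6°: √(L² − r² sin²θ) = 0.30383 m.
v = −0.0649·118.5·0.92455·[1 + 0.0649·0.38107/0.30383] = -7.6911 m/s.
|v| = 7.6911 m/s.

7.69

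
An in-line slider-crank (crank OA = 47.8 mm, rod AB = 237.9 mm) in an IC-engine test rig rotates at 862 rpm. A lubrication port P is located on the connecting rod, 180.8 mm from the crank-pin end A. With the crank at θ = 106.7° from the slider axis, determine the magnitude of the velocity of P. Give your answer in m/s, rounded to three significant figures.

ω = 90.27 rad/s.  Crank-pin speed |V_A| = rω = 4.3148 m/s, perpendicular to OA.
Rod angle: sinφ = −(r/L) sinθ ⇒ φ = -11.096°; ω_rod = −rω cosθ/√(L²−r²sin²θ) = +5.3112 rad/s.
V_P = V_A + ω_rod × AP, with AP = 0.1808 m along the rod.
Components: V_Px = −rω sinθ − a·ω_rod·sinφ = -3.948 m/s;  V_Py = rω cosθ + a·ω_rod·cosφ = -0.2976 m/s.
|V_P| = √(V_Px² + V_Py²) = 3.9592 m/s.

3.96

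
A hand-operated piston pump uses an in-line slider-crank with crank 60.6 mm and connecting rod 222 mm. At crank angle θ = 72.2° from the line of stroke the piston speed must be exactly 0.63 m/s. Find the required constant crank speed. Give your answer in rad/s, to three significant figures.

For an in-line slider-crank, |v_piston| = rω|sinθ|·[1 + r cosθ/√(L² − r² sin²θ)].
With r = 0.0606 m, L = 0.222 m, θ = 72.2°: the bracketed kinematic factor |dx/dθ| = 0.062685 m.
ω = v/|dx/dθ| = 0.63/0.062685 = 10.05 rad/s.

10.1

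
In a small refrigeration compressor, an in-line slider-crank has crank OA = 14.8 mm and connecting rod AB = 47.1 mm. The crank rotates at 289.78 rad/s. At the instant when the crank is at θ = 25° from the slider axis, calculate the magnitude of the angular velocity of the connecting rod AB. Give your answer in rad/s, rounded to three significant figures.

83.3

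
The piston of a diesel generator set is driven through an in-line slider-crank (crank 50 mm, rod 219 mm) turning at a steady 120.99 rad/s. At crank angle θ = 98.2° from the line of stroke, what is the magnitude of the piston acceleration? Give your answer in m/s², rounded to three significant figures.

ω = 121 rad/s
x(θ) = r cosθ + √(L² − r² sin²θ); with ω constant, a = ω²·d²x/dθ².
d²x/dθ² = −r cosθ − r²(cos2θ)/√u − r⁴ sin²2θ/(4u^{3/2}),  u = L² − r² sin²θ = 0.0455119 m².
Substituting r = 0.05 m, L = 0.219 m, θ = 98.2°: d²x/dθ² = +0.01836 m.
a = ω²·d²x/dθ² = (121)²·(+0.01836) = +268.77 m/s²;  |a| = 268.77 m/s².

269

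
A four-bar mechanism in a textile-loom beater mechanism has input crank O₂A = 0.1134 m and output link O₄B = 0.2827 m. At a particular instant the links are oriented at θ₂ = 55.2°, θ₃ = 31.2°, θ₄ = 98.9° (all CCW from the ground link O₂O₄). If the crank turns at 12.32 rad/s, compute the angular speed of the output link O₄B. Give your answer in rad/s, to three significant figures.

2.17

ω₂ = 12.32 rad/s
Differentiating the loop-closure r₂e^{iθ₂}+r₃e^{iθ₃}=r₁+r₄e^{iθ₄} gives r₂ω₂e^{iθ₂}+r₃ω₃e^{iθ₃}=r₄ω₄e^{iθ₄}.
Eliminating the other unknown: ω₄ = r₂ω₂ sin(θ₂−θ₃) / [r₄ sin(θ₄−θ₃)].
Numerator sine = +0.40674; denominator sine = +0.92521.
Result = 0.1134·12.32·(+0.40674) / (0.2827·(+0.92521)) = +2.1726 rad/s; magnitude 2.1726 rad/s.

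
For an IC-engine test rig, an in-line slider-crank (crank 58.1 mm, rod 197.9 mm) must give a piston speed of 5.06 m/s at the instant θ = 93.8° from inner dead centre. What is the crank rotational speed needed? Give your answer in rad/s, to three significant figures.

For an in-line slider-crank, |v_piston| = rω|sinθ|·[1 + r cosθ/√(L² − r² sin²θ)].
With r = 0.0581 m, L = 0.1979 m, θ = 93.8°: the bracketed kinematic factor |dx/dθ| = 0.056793 m.
ω = v/|dx/dθ| = 5.06/0.056793 = 89.096 rad/s.

89.1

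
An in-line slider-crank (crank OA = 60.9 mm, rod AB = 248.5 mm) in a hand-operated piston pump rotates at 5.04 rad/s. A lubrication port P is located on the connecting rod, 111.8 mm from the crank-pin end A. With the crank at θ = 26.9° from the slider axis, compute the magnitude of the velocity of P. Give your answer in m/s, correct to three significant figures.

0.214

ω = 5.04 rad/s.  Crank-pin speed |V_A| = rω = 0.30694 m/s, perpendicular to OA.
Rod angle: sinφ = −(r/L) sinθ ⇒ φ = -6.366°; ω_rod = −rω cosθ/√(L²−r²sin²θ) = -1.1083 rad/s.
V_P = V_A + ω_rod × AP, with AP = 0.1118 m along the rod.
Components: V_Px = −rω sinθ − a·ω_rod·sinφ = -0.15261 m/s;  V_Py = rω cosθ + a·ω_rod·cosφ = +0.15058 m/s.
|V_P| = √(V_Px² + V_Py²) = 0.21439 m/s.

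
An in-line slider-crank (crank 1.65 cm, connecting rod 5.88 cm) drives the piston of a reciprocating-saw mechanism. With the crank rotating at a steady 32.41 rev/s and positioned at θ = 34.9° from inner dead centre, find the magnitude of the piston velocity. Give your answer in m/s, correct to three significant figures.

ω = 2π·32.4 = 203.6 rad/s
For an in-line slider-crank, x = r cosθ + √(L² − r² sin²θ), so v = −rω sinθ·[1 + r cosθ/√(L² − r² sin²θ)].
With r = 0.0165 m, L = 0.0588 m, θ = 34.9°: √(L² − r² sin²θ) = 0.058037 m.
v = −0.0165·203.6·0.57215·[1 + 0.0165·0.82015/0.058037] = -2.3707 m/s.
|v| = 2.3707 m/s.

2.37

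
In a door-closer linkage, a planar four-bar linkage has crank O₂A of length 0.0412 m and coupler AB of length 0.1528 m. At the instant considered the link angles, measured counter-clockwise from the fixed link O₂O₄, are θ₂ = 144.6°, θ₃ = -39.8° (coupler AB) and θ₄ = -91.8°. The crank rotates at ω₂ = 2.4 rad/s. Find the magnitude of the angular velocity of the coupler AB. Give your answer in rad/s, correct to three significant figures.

ω₂ = 2.4 rad/s
Differentiating the loop-closure r₂e^{iθ₂}+r₃e^{iθ₃}=r₁+r₄e^{iθ₄} gives r₂ω₂e^{iθ₂}+r₃ω₃e^{iθ₃}=r₄ω₄e^{iθ₄}.
Eliminating the other unknown: ω₃ = r₂ω₂ sin(θ₄−θ₂) / [r₃ sin(θ₃−θ₄)].
Numerator sine = +0.83292; denominator sine = +0.78801.
Result = 0.0412·2.4·(+0.83292) / (0.1528·(+0.78801)) = +0.684 rad/s; magnitude 0.684 rad/s.

0.684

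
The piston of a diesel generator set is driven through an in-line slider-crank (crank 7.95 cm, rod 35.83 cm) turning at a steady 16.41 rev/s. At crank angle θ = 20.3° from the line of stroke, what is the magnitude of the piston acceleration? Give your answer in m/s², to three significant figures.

936

ω = 2π·16.4 = 103.1 rad/s
x(θ) = r cosθ + √(L² − r² sin²θ); with ω constant, a = ω²·d²x/dθ².
d²x/dθ² = −r cosθ − r²(cos2θ)/√u − r⁴ sin²2θ/(4u^{3/2}),  u = L² − r² sin²θ = 0.127618 m².
Substituting r = 0.0795 m, L = 0.3583 m, θ = 20.3°: d²x/dθ² = -0.088088 m.
a = ω²·d²x/dθ² = (103.1)²·(-0.088088) = -936.47 m/s²;  |a| = 936.47 m/s².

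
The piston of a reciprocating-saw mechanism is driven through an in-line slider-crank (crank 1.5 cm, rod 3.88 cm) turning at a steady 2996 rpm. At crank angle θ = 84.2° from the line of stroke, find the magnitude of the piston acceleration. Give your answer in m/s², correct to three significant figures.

ω = 2π·2996/60 = 313.7 rad/s
x(θ) = r cosθ + √(L² − r² sin²θ); with ω constant, a = ω²·d²x/dθ².
d²x/dθ² = −r cosθ − r²(cos2θ)/√u − r⁴ sin²2θ/(4u^{3/2}),  u = L² − r² sin²θ = 0.00128274 m².
Substituting r = 0.015 m, L = 0.0388 m, θ = 84.2°: d²x/dθ² = +0.0046269 m.
a = ω²·d²x/dθ² = (313.7)²·(+0.0046269) = +455.44 m/s²;  |a| = 455.44 m/s².

455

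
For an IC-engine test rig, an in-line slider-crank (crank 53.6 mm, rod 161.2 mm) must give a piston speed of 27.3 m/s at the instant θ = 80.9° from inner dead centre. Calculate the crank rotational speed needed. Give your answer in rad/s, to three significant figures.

For an in-line slider-crank, |v_piston| = rω|sinθ|·[1 + r cosθ/√(L² − r² sin²θ)].
With r = 0.0536 m, L = 0.1612 m, θ = 80.9°: the bracketed kinematic factor |dx/dθ| = 0.055872 m.
ω = v/|dx/dθ| = 27.3/0.055872 = 488.62 rad/s.

489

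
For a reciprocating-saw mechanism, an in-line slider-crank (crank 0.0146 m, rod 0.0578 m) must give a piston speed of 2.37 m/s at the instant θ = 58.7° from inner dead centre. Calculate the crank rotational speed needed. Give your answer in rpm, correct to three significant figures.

1600

For an in-line slider-crank, |v_piston| = rω|sinθ|·[1 + r cosθ/√(L² − r² sin²θ)].
With r = 0.0146 m, L = 0.0578 m, θ = 58.7°: the bracketed kinematic factor |dx/dθ| = 0.014152 m.
ω = v/|dx/dθ| = 2.37/0.014152 = 167.47 rad/s.
N = 60ω/(2π) = 1599.2 rpm.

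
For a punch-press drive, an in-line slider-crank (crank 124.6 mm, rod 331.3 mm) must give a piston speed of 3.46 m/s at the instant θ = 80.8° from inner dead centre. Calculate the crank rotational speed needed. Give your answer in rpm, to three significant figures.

For an in-line slider-crank, |v_piston| = rω|sinθ|·[1 + r cosθ/√(L² − r² sin²θ)].
With r = 0.1246 m, L = 0.3313 m, θ = 80.8°: the bracketed kinematic factor |dx/dθ| = 0.13096 m.
ω = v/|dx/dθ| = 3.46/0.13096 = 26.42 rad/s.
N = 60ω/(2π) = 252.29 rpm.

252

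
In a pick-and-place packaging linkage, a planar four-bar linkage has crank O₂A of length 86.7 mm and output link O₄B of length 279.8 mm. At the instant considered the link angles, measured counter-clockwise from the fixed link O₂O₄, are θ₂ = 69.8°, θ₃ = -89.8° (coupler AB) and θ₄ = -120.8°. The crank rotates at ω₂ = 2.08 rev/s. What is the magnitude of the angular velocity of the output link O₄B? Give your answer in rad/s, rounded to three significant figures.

2.74

ω₂ = 13.07 rad/s (from 2.08 rev/s).
Differentiating the loop-closure r₂e^{iθ₂}+r₃e^{iθ₃}=r₁+r₄e^{iθ₄} gives r₂ω₂e^{iθ₂}+r₃ω₃e^{iθ₃}=r₄ω₄e^{iθ₄}.
Eliminating the other unknown: ω₄ = r₂ω₂ sin(θ₂−θ₃) / [r₄ sin(θ₄−θ₃)].
Numerator sine = +0.34857; denominator sine = -0.51504.
Result = 0.0867·13.07·(+0.34857) / (0.2798·(-0.51504)) = -2.7407 rad/s; magnitude 2.7407 rad/s.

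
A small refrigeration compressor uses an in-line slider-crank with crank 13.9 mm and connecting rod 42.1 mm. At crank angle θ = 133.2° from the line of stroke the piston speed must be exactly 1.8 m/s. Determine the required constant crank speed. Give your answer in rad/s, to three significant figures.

232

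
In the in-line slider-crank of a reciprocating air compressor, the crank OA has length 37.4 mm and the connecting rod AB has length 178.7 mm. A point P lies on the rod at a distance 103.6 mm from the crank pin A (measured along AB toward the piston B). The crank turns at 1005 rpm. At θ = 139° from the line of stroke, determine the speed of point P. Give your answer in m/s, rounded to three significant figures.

ω = 105.2 rad/s.  Crank-pin speed |V_A| = rω = 3.9361 m/s, perpendicular to OA.
Rod angle: sinφ = −(r/L) sinθ ⇒ φ = -7.892°; ω_rod = −rω cosθ/√(L²−r²sin²θ) = +16.782 rad/s.
V_P = V_A + ω_rod × AP, with AP = 0.1036 m along the rod.
Components: V_Px = −rω sinθ − a·ω_rod·sinφ = -2.3436 m/s;  V_Py = rω cosθ + a·ω_rod·cosφ = -1.2484 m/s.
|V_P| = √(V_Px² + V_Py²) = 2.6554 m/s.

2.66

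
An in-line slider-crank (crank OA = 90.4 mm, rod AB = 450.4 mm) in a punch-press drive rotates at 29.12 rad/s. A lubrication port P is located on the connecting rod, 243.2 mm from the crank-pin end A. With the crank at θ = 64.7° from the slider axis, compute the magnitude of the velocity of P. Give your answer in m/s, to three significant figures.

ω = 29.12 rad/s.  Crank-pin speed |V_A| = rω = 2.6324 m/s, perpendicular to OA.
Rod angle: sinφ = −(r/L) sinθ ⇒ φ = -10.455°; ω_rod = −rω cosθ/√(L²−r²sin²θ) = -2.5399 rad/s.
V_P = V_A + ω_rod × AP, with AP = 0.2432 m along the rod.
Components: V_Px = −rω sinθ − a·ω_rod·sinφ = -2.492 m/s;  V_Py = rω cosθ + a·ω_rod·cosφ = +0.51754 m/s.
|V_P| = √(V_Px² + V_Py²) = 2.5452 m/s.

2.55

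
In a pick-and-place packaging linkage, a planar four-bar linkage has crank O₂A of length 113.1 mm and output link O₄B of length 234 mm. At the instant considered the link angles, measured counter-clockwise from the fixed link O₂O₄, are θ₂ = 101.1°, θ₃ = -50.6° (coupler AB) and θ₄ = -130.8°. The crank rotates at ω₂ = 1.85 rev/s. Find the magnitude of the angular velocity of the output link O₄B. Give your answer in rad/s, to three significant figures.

2.70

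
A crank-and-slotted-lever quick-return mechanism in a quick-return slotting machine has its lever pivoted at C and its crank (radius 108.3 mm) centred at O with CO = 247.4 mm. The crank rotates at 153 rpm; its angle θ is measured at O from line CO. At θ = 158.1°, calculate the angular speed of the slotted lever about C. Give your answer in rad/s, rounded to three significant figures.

9.06

ω = 16.02 rad/s (from 153 rpm).
Crank pin A relative to C: A = (d + r cosθ, r sinθ); lever angle φ = atan2(r sinθ, d + r cosθ).
Differentiating tanφ: φ̇ = rω(d cosθ + r)/(d² + r² + 2dr cosθ).
d² + r² + 2dr cosθ = |CA|² = 0.0232158 m²;  d cosθ + r = -0.12125 m.
|ω_lever| = |0.1083·16.02·-0.12125| / 0.0232158 = 9.0622 rad/s.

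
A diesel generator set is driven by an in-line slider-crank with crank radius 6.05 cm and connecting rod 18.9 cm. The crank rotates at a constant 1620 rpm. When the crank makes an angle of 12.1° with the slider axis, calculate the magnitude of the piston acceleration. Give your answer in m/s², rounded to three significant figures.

2210

ω = 2π·1620/60 = 169.6 rad/s
x(θ) = r cosθ + √(L² − r² sin²θ); with ω constant, a = ω²·d²x/dθ².
d²x/dθ² = −r cosθ − r²(cos2θ)/√u − r⁴ sin²2θ/(4u^{3/2}),  u = L² − r² sin²θ = 0.0355602 m².
Substituting r = 0.0605 m, L = 0.189 m, θ = 12.1°: d²x/dθ² = -0.076944 m.
a = ω²·d²x/dθ² = (169.6)²·(-0.076944) = -2214.4 m/s²;  |a| = 2214.4 m/s².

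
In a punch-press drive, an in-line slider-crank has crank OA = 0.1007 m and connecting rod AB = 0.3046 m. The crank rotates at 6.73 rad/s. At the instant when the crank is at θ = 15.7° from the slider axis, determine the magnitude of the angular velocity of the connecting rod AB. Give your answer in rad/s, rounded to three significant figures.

2.15

ω = 6.73 rad/s
The rod makes angle φ with the slider axis where L sinφ = r sinθ; differentiating, L cosφ·φ̇ = r ω cosθ.
L cosφ = √(L² − r² sin²θ) = 0.30338 m.
|ω_rod| = r ω |cosθ| / √(L² − r² sin²θ) = 0.1007·6.73·0.96269/0.30338 = 2.1505 rad/s.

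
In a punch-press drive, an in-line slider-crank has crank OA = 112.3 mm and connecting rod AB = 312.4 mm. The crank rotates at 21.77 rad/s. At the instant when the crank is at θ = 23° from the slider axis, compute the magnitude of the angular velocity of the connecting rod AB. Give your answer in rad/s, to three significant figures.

ω = 21.77 rad/s
The rod makes angle φ with the slider axis where L sinφ = r sinθ; differentiating, L cosφ·φ̇ = r ω cosθ.
L cosφ = √(L² − r² sin²θ) = 0.3093 m.
|ω_rod| = r ω |cosθ| / √(L² − r² sin²θ) = 0.1123·21.77·0.92050/0.3093 = 7.2758 rad/s.

7.28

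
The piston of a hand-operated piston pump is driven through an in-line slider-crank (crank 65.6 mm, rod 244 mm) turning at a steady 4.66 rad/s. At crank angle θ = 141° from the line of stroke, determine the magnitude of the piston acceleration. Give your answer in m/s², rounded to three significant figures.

ω = 4.66 rad/s
x(θ) = r cosθ + √(L² − r² sin²θ); with ω constant, a = ω²·d²x/dθ².
d²x/dθ² = −r cosθ − r²(cos2θ)/√u − r⁴ sin²2θ/(4u^{3/2}),  u = L² − r² sin²θ = 0.0578317 m².
Substituting r = 0.0656 m, L = 0.244 m, θ = 141°: d²x/dθ² = +0.046942 m.
a = ω²·d²x/dθ² = (4.66)²·(+0.046942) = +1.0194 m/s²;  |a| = 1.0194 m/s².

1.02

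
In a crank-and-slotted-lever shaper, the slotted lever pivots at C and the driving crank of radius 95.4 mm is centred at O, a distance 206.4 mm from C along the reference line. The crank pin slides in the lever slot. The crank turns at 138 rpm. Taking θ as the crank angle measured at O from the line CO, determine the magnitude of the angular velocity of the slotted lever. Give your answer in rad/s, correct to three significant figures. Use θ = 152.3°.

7.15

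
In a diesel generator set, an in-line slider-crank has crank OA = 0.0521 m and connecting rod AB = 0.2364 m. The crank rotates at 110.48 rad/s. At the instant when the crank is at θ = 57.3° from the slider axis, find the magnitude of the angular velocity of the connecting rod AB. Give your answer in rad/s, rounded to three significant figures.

13.4

ω = 110.5 rad/s
The rod makes angle φ with the slider axis where L sinφ = r sinθ; differentiating, L cosφ·φ̇ = r ω cosθ.
L cosφ = √(L² − r² sin²θ) = 0.2323 m.
|ω_rod| = r ω |cosθ| / √(L² − r² sin²θ) = 0.0521·110.5·0.54024/0.2323 = 13.386 rad/s.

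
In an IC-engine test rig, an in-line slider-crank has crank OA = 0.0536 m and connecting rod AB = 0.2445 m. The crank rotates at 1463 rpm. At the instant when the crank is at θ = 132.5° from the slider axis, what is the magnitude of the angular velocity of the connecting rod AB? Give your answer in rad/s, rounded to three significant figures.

ω = 153.2 rad/s (converted from 1463 rpm).
The rod makes angle φ with the slider axis where L sinφ = r sinθ; differentiating, L cosφ·φ̇ = r ω cosθ.
L cosφ = √(L² − r² sin²θ) = 0.24129 m.
|ω_rod| = r ω |cosθ| / √(L² − r² sin²θ) = 0.0536·153.2·0.67559/0.24129 = 22.993 rad/s.

23.0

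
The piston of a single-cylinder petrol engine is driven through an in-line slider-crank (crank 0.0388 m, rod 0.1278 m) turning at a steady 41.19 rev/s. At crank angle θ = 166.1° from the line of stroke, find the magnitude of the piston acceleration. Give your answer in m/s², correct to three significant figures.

1820

ω = 2π·41.2 = 258.8 rad/s
x(θ) = r cosθ + √(L² − r² sin²θ); with ω constant, a = ω²·d²x/dθ².
d²x/dθ² = −r cosθ − r²(cos2θ)/√u − r⁴ sin²2θ/(4u^{3/2}),  u = L² − r² sin²θ = 0.016246 m².
Substituting r = 0.0388 m, L = 0.1278 m, θ = 166.1°: d²x/dθ² = +0.027156 m.
a = ω²·d²x/dθ² = (258.8)²·(+0.027156) = +1818.9 m/s²;  |a| = 1818.9 m/s².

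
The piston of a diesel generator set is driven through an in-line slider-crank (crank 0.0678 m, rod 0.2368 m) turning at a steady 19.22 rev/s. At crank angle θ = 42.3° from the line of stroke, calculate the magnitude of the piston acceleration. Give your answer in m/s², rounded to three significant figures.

765

ω = 2π·19.2 = 120.8 rad/s
x(θ) = r cosθ + √(L² − r² sin²θ); with ω constant, a = ω²·d²x/dθ².
d²x/dθ² = −r cosθ − r²(cos2θ)/√u − r⁴ sin²2θ/(4u^{3/2}),  u = L² − r² sin²θ = 0.0539921 m².
Substituting r = 0.0678 m, L = 0.2368 m, θ = 42.3°: d²x/dθ² = -0.052426 m.
a = ω²·d²x/dθ² = (120.8)²·(-0.052426) = -764.56 m/s²;  |a| = 764.56 m/s².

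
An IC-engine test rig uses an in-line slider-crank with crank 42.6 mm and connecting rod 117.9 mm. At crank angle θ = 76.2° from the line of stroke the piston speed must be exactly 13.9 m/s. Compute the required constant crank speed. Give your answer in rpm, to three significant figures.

For an in-line slider-crank, |v_piston| = rω|sinθ|·[1 + r cosθ/√(L² − r² sin²θ)].
With r = 0.0426 m, L = 0.1179 m, θ = 76.2°: the bracketed kinematic factor |dx/dθ| = 0.045178 m.
ω = v/|dx/dθ| = 13.9/0.045178 = 307.67 rad/s.
N = 60ω/(2π) = 2938 rpm.

2940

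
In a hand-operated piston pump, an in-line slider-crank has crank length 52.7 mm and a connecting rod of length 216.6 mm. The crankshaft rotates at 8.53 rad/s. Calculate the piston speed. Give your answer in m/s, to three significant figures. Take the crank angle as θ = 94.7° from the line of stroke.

0.439

ω = 8.53 rad/s
For an in-line slider-crank, x = r cosθ + √(L² − r² sin²θ), so v = −rω sinθ·[1 + r cosθ/√(L² − r² sin²θ)].
With r = 0.0527 m, L = 0.2166 m, θ = 94.7°: √(L² − r² sin²θ) = 0.21014 m.
v = −0.0527·8.53·0.99664·[1 + 0.0527·-0.08194/0.21014] = -0.43881 m/s.
|v| = 0.43881 m/s.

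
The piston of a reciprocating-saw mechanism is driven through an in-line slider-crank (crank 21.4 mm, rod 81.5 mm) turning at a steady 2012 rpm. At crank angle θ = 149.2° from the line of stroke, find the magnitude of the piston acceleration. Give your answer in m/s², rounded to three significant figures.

693

ω = 2π·2012/60 = 210.7 rad/s
x(θ) = r cosθ + √(L² − r² sin²θ); with ω constant, a = ω²·d²x/dθ².
d²x/dθ² = −r cosθ − r²(cos2θ)/√u − r⁴ sin²2θ/(4u^{3/2}),  u = L² − r² sin²θ = 0.00652218 m².
Substituting r = 0.0214 m, L = 0.0815 m, θ = 149.2°: d²x/dθ² = +0.015608 m.
a = ω²·d²x/dθ² = (210.7)²·(+0.015608) = +692.87 m/s²;  |a| = 692.87 m/s².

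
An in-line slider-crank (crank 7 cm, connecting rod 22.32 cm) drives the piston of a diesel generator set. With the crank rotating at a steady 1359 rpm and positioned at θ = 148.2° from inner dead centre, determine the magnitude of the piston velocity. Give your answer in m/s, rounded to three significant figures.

ω = 2π·1359/60 = 142.3 rad/s
For an in-line slider-crank, x = r cosθ + √(L² − r² sin²θ), so v = −rω sinθ·[1 + r cosθ/√(L² − r² sin²θ)].
With r = 0.07 m, L = 0.2232 m, θ = 148.2°: √(L² − r² sin²θ) = 0.22013 m.
v = −0.07·142.3·0.52696·[1 + 0.07·-0.84989/0.22013] = -3.8308 m/s.
|v| = 3.8308 m/s.

3.83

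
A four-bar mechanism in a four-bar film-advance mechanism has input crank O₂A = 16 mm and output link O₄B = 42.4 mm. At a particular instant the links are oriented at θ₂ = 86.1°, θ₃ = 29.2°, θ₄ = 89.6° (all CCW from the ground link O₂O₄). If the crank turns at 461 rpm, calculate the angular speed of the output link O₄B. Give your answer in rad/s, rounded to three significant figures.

17.6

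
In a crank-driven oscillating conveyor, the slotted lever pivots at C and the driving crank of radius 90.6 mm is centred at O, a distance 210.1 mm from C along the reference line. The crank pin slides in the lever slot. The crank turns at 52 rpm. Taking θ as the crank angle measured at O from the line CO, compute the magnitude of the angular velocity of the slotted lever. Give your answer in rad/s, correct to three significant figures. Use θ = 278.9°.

ω = 5.445 rad/s (from 52 rpm).
Crank pin A relative to C: A = (d + r cosθ, r sinθ); lever angle φ = atan2(r sinθ, d + r cosθ).
Differentiating tanφ: φ̇ = rω(d cosθ + r)/(d² + r² + 2dr cosθ).
d² + r² + 2dr cosθ = |CA|² = 0.0582402 m²;  d cosθ + r = +0.1231 m.
|ω_lever| = |0.0906·5.445·+0.1231| / 0.0582402 = 1.0428 rad/s.

1.04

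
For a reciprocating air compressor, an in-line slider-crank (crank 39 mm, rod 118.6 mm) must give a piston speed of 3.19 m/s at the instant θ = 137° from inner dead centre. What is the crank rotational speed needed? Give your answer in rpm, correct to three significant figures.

For an in-line slider-crank, |v_piston| = rω|sinθ|·[1 + r cosθ/√(L² − r² sin²θ)].
With r = 0.039 m, L = 0.1186 m, θ = 137°: the bracketed kinematic factor |dx/dθ| = 0.020034 m.
ω = v/|dx/dθ| = 3.19/0.020034 = 159.23 rad/s.
N = 60ω/(2π) = 1520.5 rpm.

1520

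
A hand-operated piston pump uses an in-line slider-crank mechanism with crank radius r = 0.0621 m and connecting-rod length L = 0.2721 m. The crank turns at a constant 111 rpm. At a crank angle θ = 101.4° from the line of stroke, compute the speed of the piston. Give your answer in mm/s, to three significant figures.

675

ω = 2π·111/60 = 11.62 rad/s
For an in-line slider-crank, x = r cosθ + √(L² − r² sin²θ), so v = −rω sinθ·[1 + r cosθ/√(L² − r² sin²θ)].
With r = 0.0621 m, L = 0.2721 m, θ = 101.4°: √(L² − r² sin²θ) = 0.2652 m.
v = −0.0621·11.62·0.98027·[1 + 0.0621·-0.19766/0.2652] = -0.67485 m/s.
|v| = 0.67485 m/s = 674.85 mm/s.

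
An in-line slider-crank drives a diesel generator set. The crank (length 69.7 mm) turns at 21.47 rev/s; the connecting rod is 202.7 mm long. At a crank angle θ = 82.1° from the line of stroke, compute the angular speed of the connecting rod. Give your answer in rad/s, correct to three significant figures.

ω = 134.9 rad/s (converted from 21.47 rev/s).
The rod makes angle φ with the slider axis where L sinφ = r sinθ; differentiating, L cosφ·φ̇ = r ω cosθ.
L cosφ = √(L² − r² sin²θ) = 0.19058 m.
|ω_rod| = r ω |cosθ| / √(L² − r² sin²θ) = 0.0697·134.9·0.13744/0.19058 = 6.781 rad/s.

6.78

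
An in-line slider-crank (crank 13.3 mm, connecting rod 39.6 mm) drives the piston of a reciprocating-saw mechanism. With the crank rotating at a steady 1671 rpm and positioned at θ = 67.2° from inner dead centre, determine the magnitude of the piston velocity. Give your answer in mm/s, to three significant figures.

ω = 2π·1671/60 = 175 rad/s
For an in-line slider-crank, x = r cosθ + √(L² − r² sin²θ), so v = −rω sinθ·[1 + r cosθ/√(L² − r² sin²θ)].
With r = 0.0133 m, L = 0.0396 m, θ = 67.2°: √(L² − r² sin²θ) = 0.037654 m.
v = −0.0133·175·0.92186·[1 + 0.0133·0.38752/0.037654] = -2.4391 m/s.
|v| = 2.4391 m/s = 2439.1 mm/s.

2440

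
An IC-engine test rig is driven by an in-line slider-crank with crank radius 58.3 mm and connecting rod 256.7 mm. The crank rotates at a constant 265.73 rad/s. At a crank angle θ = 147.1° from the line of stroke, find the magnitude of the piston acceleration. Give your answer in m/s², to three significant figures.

3060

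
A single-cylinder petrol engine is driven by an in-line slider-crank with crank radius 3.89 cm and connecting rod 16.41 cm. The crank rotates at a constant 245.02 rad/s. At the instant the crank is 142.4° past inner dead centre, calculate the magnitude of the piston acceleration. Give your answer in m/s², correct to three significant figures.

1700

ω = 245 rad/s
x(θ) = r cosθ + √(L² − r² sin²θ); with ω constant, a = ω²·d²x/dθ².
d²x/dθ² = −r cosθ − r²(cos2θ)/√u − r⁴ sin²2θ/(4u^{3/2}),  u = L² − r² sin²θ = 0.0263655 m².
Substituting r = 0.0389 m, L = 0.1641 m, θ = 142.4°: d²x/dθ² = +0.028315 m.
a = ω²·d²x/dθ² = (245)²·(+0.028315) = +1699.9 m/s²;  |a| = 1699.9 m/s².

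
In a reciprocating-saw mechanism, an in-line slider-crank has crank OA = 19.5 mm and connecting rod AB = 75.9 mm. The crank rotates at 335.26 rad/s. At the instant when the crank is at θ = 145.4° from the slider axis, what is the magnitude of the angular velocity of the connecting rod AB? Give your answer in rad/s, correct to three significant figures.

71.7

ω = 335.3 rad/s
The rod makes angle φ with the slider axis where L sinφ = r sinθ; differentiating, L cosφ·φ̇ = r ω cosθ.
L cosφ = √(L² − r² sin²θ) = 0.075088 m.
|ω_rod| = r ω |cosθ| / √(L² − r² sin²θ) = 0.0195·335.3·0.82314/0.075088 = 71.667 rad/s.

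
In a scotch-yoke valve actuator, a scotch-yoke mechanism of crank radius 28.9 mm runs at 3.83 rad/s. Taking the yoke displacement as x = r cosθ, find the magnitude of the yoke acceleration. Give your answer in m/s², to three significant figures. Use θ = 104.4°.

ω = 3.83 rad/s
x = r cosθ ⇒ ẍ = −rω² cosθ (ω constant).
|a| = rω²|cosθ| = 0.0289·(3.83)²·|cos 104.4°| = 0.10543 m/s².

0.105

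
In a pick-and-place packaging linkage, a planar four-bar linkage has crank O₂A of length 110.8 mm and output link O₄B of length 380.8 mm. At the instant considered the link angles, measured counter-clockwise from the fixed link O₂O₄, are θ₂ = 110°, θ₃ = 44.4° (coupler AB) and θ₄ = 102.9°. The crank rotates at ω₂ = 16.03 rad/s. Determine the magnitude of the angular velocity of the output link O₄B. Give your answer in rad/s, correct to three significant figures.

ω₂ = 16.03 rad/s
Differentiating the loop-closure r₂e^{iθ₂}+r₃e^{iθ₃}=r₁+r₄e^{iθ₄} gives r₂ω₂e^{iθ₂}+r₃ω₃e^{iθ₃}=r₄ω₄e^{iθ₄}.
Eliminating the other unknown: ω₄ = r₂ω₂ sin(θ₂−θ₃) / [r₄ sin(θ₄−θ₃)].
Numerator sine = +0.91068; denominator sine = +0.85264.
Result = 0.1108·16.03·(+0.91068) / (0.3808·(+0.85264)) = +4.9817 rad/s; magnitude 4.9817 rad/s.

4.98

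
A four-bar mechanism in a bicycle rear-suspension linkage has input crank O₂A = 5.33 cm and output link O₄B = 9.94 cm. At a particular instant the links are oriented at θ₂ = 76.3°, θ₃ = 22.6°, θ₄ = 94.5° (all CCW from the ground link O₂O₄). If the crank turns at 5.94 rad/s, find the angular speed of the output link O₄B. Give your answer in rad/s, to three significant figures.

ω₂ = 5.94 rad/s
Differentiating the loop-closure r₂e^{iθ₂}+r₃e^{iθ₃}=r₁+r₄e^{iθ₄} gives r₂ω₂e^{iθ₂}+r₃ω₃e^{iθ₃}=r₄ω₄e^{iθ₄}.
Eliminating the other unknown: ω₄ = r₂ω₂ sin(θ₂−θ₃) / [r₄ sin(θ₄−θ₃)].
Numerator sine = +0.80593; denominator sine = +0.95052.
Result = 0.0533·5.94·(+0.80593) / (0.0994·(+0.95052)) = +2.7006 rad/s; magnitude 2.7006 rad/s.

2.70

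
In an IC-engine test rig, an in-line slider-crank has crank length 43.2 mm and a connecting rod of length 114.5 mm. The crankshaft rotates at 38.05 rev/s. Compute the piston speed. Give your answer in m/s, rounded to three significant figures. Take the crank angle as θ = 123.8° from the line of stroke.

ω = 2π·38 = 239.1 rad/s
For an in-line slider-crank, x = r cosθ + √(L² − r² sin²θ), so v = −rω sinθ·[1 + r cosθ/√(L² − r² sin²θ)].
With r = 0.0432 m, L = 0.1145 m, θ = 123.8°: √(L² − r² sin²θ) = 0.10873 m.
v = −0.0432·239.1·0.83098·[1 + 0.0432·-0.55630/0.10873] = -6.6855 m/s.
|v| = 6.6855 m/s.

6.69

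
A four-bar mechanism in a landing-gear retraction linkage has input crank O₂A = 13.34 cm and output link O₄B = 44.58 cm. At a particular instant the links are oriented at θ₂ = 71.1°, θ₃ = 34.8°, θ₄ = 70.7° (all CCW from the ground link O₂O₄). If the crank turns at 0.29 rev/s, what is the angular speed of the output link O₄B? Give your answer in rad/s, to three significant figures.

ω₂ = 1.822 rad/s (from 0.29 rev/s).
Differentiating the loop-closure r₂e^{iθ₂}+r₃e^{iθ₃}=r₁+r₄e^{iθ₄} gives r₂ω₂e^{iθ₂}+r₃ω₃e^{iθ₃}=r₄ω₄e^{iθ₄}.
Eliminating the other unknown: ω₄ = r₂ω₂ sin(θ₂−θ₃) / [r₄ sin(θ₄−θ₃)].
Numerator sine = +0.59201; denominator sine = +0.58637.
Result = 0.1334·1.822·(+0.59201) / (0.4458·(+0.58637)) = +0.55049 rad/s; magnitude 0.55049 rad/s.

0.550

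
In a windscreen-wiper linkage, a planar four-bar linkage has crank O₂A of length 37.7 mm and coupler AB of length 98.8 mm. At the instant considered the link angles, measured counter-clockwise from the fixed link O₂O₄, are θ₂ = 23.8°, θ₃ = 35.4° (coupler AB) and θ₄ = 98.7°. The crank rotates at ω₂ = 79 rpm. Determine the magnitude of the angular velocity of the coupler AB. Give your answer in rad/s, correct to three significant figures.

ω₂ = 8.273 rad/s (from 79 rpm).
Differentiating the loop-closure r₂e^{iθ₂}+r₃e^{iθ₃}=r₁+r₄e^{iθ₄} gives r₂ω₂e^{iθ₂}+r₃ω₃e^{iθ₃}=r₄ω₄e^{iθ₄}.
Eliminating the other unknown: ω₃ = r₂ω₂ sin(θ₄−θ₂) / [r₃ sin(θ₃−θ₄)].
Numerator sine = +0.96547; denominator sine = -0.89337.
Result = 0.0377·8.273·(+0.96547) / (0.0988·(-0.89337)) = -3.4115 rad/s; magnitude 3.4115 rad/s.

3.41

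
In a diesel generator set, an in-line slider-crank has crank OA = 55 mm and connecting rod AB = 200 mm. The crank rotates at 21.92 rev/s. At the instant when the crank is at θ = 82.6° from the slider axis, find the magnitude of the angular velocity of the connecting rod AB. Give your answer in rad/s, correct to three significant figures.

ω = 137.7 rad/s (converted from 21.92 rev/s).
The rod makes angle φ with the slider axis where L sinφ = r sinθ; differentiating, L cosφ·φ̇ = r ω cosθ.
L cosφ = √(L² − r² sin²θ) = 0.19242 m.
|ω_rod| = r ω |cosθ| / √(L² − r² sin²θ) = 0.055·137.7·0.12880/0.19242 = 5.0703 rad/s.

5.07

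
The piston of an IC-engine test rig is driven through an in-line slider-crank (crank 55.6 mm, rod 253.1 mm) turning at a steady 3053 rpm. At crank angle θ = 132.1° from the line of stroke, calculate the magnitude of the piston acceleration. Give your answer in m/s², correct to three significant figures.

3920

ω = 2π·3053/60 = 319.7 rad/s
x(θ) = r cosθ + √(L² − r² sin²θ); with ω constant, a = ω²·d²x/dθ².
d²x/dθ² = −r cosθ − r²(cos2θ)/√u − r⁴ sin²2θ/(4u^{3/2}),  u = L² − r² sin²θ = 0.0623577 m².
Substituting r = 0.0556 m, L = 0.2531 m, θ = 132.1°: d²x/dθ² = +0.038375 m.
a = ω²·d²x/dθ² = (319.7)²·(+0.038375) = +3922.5 m/s²;  |a| = 3922.5 m/s².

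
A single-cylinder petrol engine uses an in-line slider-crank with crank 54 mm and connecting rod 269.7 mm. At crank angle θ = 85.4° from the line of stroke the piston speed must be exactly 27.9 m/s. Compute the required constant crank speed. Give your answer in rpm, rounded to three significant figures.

For an in-line slider-crank, |v_piston| = rω|sinθ|·[1 + r cosθ/√(L² − r² sin²θ)].
With r = 0.054 m, L = 0.2697 m, θ = 85.4°: the bracketed kinematic factor |dx/dθ| = 0.054708 m.
ω = v/|dx/dθ| = 27.9/0.054708 = 509.98 rad/s.
N = 60ω/(2π) = 4869.9 rpm.

4870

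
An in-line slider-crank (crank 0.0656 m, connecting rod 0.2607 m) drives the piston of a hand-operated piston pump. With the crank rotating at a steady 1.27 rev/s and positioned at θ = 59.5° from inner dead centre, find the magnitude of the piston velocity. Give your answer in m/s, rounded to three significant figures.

0.510

ω = 2π·1.27 = 7.98 rad/s
For an in-line slider-crank, x = r cosθ + √(L² − r² sin²θ), so v = −rω sinθ·[1 + r cosθ/√(L² − r² sin²θ)].
With r = 0.0656 m, L = 0.2607 m, θ = 59.5°: √(L² − r² sin²θ) = 0.2545 m.
v = −0.0656·7.98·0.86163·[1 + 0.0656·0.50754/0.2545] = -0.51004 m/s.
|v| = 0.51004 m/s.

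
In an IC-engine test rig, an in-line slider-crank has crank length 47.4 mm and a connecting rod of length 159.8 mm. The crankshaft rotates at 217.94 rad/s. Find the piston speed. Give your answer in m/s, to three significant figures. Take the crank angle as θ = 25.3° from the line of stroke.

5.61

ω = 217.9 rad/s
For an in-line slider-crank, x = r cosθ + √(L² − r² sin²θ), so v = −rω sinθ·[1 + r cosθ/√(L² − r² sin²θ)].
With r = 0.0474 m, L = 0.1598 m, θ = 25.3°: √(L² − r² sin²θ) = 0.15851 m.
v = −0.0474·217.9·0.42736·[1 + 0.0474·0.90408/0.15851] = -5.6083 m/s.
|v| = 5.6083 m/s.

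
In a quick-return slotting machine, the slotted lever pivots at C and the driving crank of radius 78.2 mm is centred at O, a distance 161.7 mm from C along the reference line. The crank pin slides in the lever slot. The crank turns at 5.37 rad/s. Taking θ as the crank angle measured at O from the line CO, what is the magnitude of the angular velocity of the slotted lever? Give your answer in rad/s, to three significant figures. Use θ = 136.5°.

1.18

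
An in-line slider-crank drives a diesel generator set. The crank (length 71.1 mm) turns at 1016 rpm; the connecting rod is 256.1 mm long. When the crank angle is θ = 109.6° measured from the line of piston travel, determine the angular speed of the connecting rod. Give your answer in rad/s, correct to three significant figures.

ω = 106.4 rad/s (converted from 1016 rpm).
The rod makes angle φ with the slider axis where L sinφ = r sinθ; differentiating, L cosφ·φ̇ = r ω cosθ.
L cosφ = √(L² − r² sin²θ) = 0.24719 m.
|ω_rod| = r ω |cosθ| / √(L² − r² sin²θ) = 0.0711·106.4·0.33545/0.24719 = 10.266 rad/s.

10.3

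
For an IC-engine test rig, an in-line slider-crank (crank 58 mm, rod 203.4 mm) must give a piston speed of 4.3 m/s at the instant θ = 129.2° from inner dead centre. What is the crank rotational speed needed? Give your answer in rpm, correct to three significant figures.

1120

For an in-line slider-crank, |v_piston| = rω|sinθ|·[1 + r cosθ/√(L² − r² sin²θ)].
With r = 0.058 m, L = 0.2034 m, θ = 129.2°: the bracketed kinematic factor |dx/dθ| = 0.036641 m.
ω = v/|dx/dθ| = 4.3/0.036641 = 117.36 rad/s.
N = 60ω/(2π) = 1120.7 rpm.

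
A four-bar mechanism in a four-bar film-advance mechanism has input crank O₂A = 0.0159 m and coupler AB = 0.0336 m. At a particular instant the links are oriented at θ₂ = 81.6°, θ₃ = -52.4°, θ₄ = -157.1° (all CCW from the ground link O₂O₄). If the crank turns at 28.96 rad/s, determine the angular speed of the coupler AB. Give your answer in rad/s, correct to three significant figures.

12.1

ω₂ = 28.96 rad/s
Differentiating the loop-closure r₂e^{iθ₂}+r₃e^{iθ₃}=r₁+r₄e^{iθ₄} gives r₂ω₂e^{iθ₂}+r₃ω₃e^{iθ₃}=r₄ω₄e^{iθ₄}.
Eliminating the other unknown: ω₃ = r₂ω₂ sin(θ₄−θ₂) / [r₃ sin(θ₃−θ₄)].
Numerator sine = +0.85446; denominator sine = +0.96727.
Result = 0.0159·28.96·(+0.85446) / (0.0336·(+0.96727)) = +12.106 rad/s; magnitude 12.106 rad/s.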